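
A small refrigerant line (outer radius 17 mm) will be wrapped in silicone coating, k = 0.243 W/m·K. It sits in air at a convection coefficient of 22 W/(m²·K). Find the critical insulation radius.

For a cylinder r_cr = k/h = 0.243/22
r_cr = 11 mm; since the bare radius (17 mm) is above r_cr, any added insulation will reduce heat loss.

r_cr ≈ 11 mm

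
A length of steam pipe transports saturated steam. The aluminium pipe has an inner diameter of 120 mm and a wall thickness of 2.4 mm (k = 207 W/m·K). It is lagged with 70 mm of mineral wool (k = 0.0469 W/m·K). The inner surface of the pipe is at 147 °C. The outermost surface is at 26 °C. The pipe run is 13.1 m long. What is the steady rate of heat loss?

Q ≈ 621 W

Cylindrical conduction, so R = ln(r₂/r₁)/(2πkL) per layer, in series:
R_aluminium pipe wall = ln(62.4/60)/(2π×207×13.1) = 2.302×10^-6 K/W
R_mineral wool = ln(132.4/62.4)/(2π×0.0469×13.1) = 0.1949 K/W
R_total = 0.1949 K/W
Q = ΔT/R_total = 121/0.1949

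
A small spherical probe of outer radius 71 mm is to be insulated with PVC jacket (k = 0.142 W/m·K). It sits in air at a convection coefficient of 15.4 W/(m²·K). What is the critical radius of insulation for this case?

For a sphere r_cr = 2k/h = 2×0.142/15.4
r_cr = 18.4 mm; since the bare radius (71 mm) is above r_cr, any added insulation will reduce heat loss.

r_cr ≈ 18.4 mm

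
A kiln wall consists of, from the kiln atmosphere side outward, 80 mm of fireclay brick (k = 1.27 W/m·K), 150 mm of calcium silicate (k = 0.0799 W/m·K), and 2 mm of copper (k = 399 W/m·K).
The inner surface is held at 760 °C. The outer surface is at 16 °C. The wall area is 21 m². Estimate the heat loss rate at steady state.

Treating each layer as a thermal resistance in series:
R_fireclay brick = L/(kA) = 0.08/(1.27×21) = 0.003 K/W
R_calcium silicate = L/(kA) = 0.15/(0.0799×21) = 0.0894 K/W
R_copper = L/(kA) = 0.002/(399×21) = 2.387×10^-7 K/W
R_total = 0.0924 K/W
Q = ΔT / R_total = 744 / 0.0924

Q ≈ 8050 W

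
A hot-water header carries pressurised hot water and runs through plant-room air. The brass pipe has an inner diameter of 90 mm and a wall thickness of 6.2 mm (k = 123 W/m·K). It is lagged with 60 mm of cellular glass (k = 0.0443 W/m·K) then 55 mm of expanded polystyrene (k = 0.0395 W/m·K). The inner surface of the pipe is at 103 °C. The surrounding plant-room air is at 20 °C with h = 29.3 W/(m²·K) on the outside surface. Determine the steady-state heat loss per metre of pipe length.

q′ ≈ 18.7 W/m

Cylindrical conduction, so R = ln(r₂/r₁)/(2πkL) per layer, in series:
R_brass pipe wall = ln(51.2/45)/(2π×123×1) = 1.67×10^-4 K/W
R_cellular glass = ln(111.2/51.2)/(2π×0.0443×1) = 2.786 K/W
R_expanded polystyrene = ln(166.2/111.2)/(2π×0.0395×1) = 1.619 K/W
R_outer film = 1/(h_o·2πr_oL) = 1/(29.3×2π×0.1662×1) = 0.03268 K/W
R_total = 4.438 K/W
Q = ΔT/R_total = 83/4.438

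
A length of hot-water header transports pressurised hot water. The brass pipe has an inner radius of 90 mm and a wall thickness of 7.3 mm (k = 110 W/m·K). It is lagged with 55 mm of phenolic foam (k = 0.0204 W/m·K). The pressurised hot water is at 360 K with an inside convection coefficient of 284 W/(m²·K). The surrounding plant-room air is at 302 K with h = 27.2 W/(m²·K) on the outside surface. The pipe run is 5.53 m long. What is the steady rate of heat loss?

Q ≈ 90.6 W

Cylindrical conduction, so R = ln(r₂/r₁)/(2πkL) per layer, in series:
R_inner film = 1/(h_i·2πr₁L) = 1/(284×2π×0.09×5.53) = 0.001126 K/W
R_brass pipe wall = ln(97.3/90)/(2π×110×5.53) = 2.041×10^-5 K/W
R_phenolic foam = ln(152.3/97.3)/(2π×0.0204×5.53) = 0.6321 K/W
R_outer film = 1/(h_o·2πr_oL) = 1/(27.2×2π×0.1523×5.53) = 0.006947 K/W
R_total = 0.6402 K/W
Q = ΔT/R_total = 58/0.6402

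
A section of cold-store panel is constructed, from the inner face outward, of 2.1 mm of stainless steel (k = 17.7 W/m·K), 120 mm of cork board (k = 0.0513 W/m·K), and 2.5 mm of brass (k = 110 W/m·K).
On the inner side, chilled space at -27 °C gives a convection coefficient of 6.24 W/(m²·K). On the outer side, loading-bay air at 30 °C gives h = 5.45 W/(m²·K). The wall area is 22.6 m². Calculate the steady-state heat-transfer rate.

Q ≈ 480 W

Treating each layer as a thermal resistance in series:
R_inner film = 1/(h_i·A) = 1/(6.24×22.6) = 0.007091 K/W
R_stainless steel = L/(kA) = 0.0021/(17.7×22.6) = 5.25×10^-6 K/W
R_cork board = L/(kA) = 0.12/(0.0513×22.6) = 0.1035 K/W
R_brass = L/(kA) = 0.0025/(110×22.6) = 1.006×10^-6 K/W
R_outer film = 1/(h_o·A) = 1/(5.45×22.6) = 0.008119 K/W
R_total = 0.1187 K/W
Q = ΔT / R_total = 57 / 0.1187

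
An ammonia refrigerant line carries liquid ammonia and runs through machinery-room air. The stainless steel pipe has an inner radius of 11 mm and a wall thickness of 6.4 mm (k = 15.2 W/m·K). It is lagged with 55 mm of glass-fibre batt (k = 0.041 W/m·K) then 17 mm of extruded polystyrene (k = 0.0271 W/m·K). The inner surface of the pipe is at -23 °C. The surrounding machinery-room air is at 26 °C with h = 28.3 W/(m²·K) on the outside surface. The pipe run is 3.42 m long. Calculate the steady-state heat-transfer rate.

Q ≈ 24.5 W

Treating each annulus and film as a series resistance:
R_stainless steel pipe wall = ln(17.4/11)/(2π×15.2×3.42) = 0.001404 K/W
R_glass-fibre batt = ln(72.4/17.4)/(2π×0.041×3.42) = 1.618 K/W
R_extruded polystyrene = ln(89.4/72.4)/(2π×0.0271×3.42) = 0.3622 K/W
R_outer film = 1/(h_o·2πr_oL) = 1/(28.3×2π×0.0894×3.42) = 0.01839 K/W
R_total = 2 K/W
Q = ΔT/R_total = 49/2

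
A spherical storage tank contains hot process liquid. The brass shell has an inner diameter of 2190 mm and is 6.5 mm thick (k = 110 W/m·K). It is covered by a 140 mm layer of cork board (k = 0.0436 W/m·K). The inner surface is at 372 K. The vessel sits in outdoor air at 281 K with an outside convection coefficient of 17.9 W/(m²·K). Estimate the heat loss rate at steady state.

Radial (spherical) resistances in series:
R_brass shell = (1/1.095 − 1/1.1015)/(4π×110) = 3.899×10^-6 K/W
R_cork board = (1/1.1015 − 1/1.2415)/(4π×0.0436) = 0.1869 K/W
R_outer film = 1/(h·4πr_o²) = 1/(17.9×4π×1.2415²) = 0.002884 K/W
R_total = 0.1897 K/W
Q = ΔT/R_total = 91/0.1897

Q ≈ 480 W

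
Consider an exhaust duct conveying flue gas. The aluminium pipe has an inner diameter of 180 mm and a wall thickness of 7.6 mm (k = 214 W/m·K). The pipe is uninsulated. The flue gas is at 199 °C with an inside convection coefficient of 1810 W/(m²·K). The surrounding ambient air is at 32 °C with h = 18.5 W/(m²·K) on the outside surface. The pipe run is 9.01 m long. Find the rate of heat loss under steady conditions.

Treating each annulus and film as a series resistance:
R_inner film = 1/(h_i·2πr₁L) = 1/(1810×2π×0.09×9.01) = 1.084×10^-4 K/W
R_aluminium pipe wall = ln(97.6/90)/(2π×214×9.01) = 6.692×10^-6 K/W
R_outer film = 1/(h_o·2πr_oL) = 1/(18.5×2π×0.0976×9.01) = 0.009783 K/W
R_total = 0.009898 K/W
Q = ΔT/R_total = 167/0.009898

Q ≈ 16900 W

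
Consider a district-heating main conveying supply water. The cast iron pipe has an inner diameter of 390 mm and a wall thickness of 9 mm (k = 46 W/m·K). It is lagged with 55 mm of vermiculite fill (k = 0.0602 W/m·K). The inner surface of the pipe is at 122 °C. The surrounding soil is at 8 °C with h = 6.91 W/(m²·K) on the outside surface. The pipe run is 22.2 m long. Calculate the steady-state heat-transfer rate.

Q ≈ 3510 W

Cylindrical conduction, so R = ln(r₂/r₁)/(2πkL) per layer, in series:
R_cast iron pipe wall = ln(204/195)/(2π×46×22.2) = 7.032×10^-6 K/W
R_vermiculite fill = ln(259/204)/(2π×0.0602×22.2) = 0.02843 K/W
R_outer film = 1/(h_o·2πr_oL) = 1/(6.91×2π×0.259×22.2) = 0.004006 K/W
R_total = 0.03244 K/W
Q = ΔT/R_total = 114/0.03244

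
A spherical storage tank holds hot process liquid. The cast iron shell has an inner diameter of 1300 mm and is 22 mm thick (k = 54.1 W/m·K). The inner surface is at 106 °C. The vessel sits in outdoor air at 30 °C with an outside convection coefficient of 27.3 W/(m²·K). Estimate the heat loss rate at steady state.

For a spherical shell R = (1/r₁ − 1/r₂)/(4πk); film R = 1/(h·4πr²). In series:
R_cast iron shell = (1/0.65 − 1/0.672)/(4π×54.1) = 7.409×10^-5 K/W
R_outer film = 1/(h·4πr_o²) = 1/(27.3×4π×0.672²) = 0.006455 K/W
R_total = 0.006529 K/W
Q = ΔT/R_total = 76/0.006529

Q ≈ 11600 W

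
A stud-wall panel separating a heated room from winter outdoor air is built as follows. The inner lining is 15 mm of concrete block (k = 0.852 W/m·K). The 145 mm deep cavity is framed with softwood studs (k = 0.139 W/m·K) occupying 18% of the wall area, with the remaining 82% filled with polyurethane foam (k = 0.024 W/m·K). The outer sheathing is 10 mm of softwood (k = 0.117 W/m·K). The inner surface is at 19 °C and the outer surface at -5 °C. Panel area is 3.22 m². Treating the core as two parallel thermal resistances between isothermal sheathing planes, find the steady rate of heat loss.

Q ≈ 23.1 W

Sheathing layers in series; stud and cavity paths in parallel between them.
R_inner = 0.015/(0.852×3.22) = 0.005468 K/W
R_stud  = 0.145/(0.139×0.18×3.22) = 1.8 K/W
R_cav   = 0.145/(0.024×0.82×3.22) = 2.288 K/W
1/R_core = 1/R_stud + 1/R_cav → R_core = 1.007 K/W
R_outer = 0.01/(0.117×3.22) = 0.02654 K/W
R_total = 1.039 K/W
Q = ΔT/R_total = 24/1.039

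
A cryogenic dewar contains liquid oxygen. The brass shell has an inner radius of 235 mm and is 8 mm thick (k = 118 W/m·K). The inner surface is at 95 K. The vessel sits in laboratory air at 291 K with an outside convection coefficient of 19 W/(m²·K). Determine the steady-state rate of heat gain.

Radial (spherical) resistances in series:
R_brass shell = (1/0.235 − 1/0.243)/(4π×118) = 9.448×10^-5 K/W
R_outer film = 1/(h·4πr_o²) = 1/(19×4π×0.243²) = 0.07093 K/W
R_total = 0.07102 K/W
Q = ΔT/R_total = 196/0.07102

Q ≈ 2760 W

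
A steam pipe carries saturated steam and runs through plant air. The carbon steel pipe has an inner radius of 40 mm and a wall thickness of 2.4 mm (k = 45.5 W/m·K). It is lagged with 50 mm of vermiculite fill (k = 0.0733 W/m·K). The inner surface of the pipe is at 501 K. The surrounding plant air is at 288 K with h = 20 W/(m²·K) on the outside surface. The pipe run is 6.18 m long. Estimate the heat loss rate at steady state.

Q ≈ 740 W

Treating each annulus and film as a series resistance:
R_carbon steel pipe wall = ln(42.4/40)/(2π×45.5×6.18) = 3.298×10^-5 K/W
R_vermiculite fill = ln(92.4/42.4)/(2π×0.0733×6.18) = 0.2737 K/W
R_outer film = 1/(h_o·2πr_oL) = 1/(20×2π×0.0924×6.18) = 0.01394 K/W
R_total = 0.2877 K/W
Q = ΔT/R_total = 213/0.2877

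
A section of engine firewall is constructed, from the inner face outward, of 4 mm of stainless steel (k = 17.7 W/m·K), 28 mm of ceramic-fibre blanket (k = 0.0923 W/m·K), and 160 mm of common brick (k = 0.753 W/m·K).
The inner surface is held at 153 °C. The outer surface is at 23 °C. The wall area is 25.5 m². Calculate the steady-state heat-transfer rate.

Series thermal resistances:
R_stainless steel = L/(kA) = 0.004/(17.7×25.5) = 8.862×10^-6 K/W
R_ceramic-fibre blanket = L/(kA) = 0.028/(0.0923×25.5) = 0.0119 K/W
R_common brick = L/(kA) = 0.16/(0.753×25.5) = 0.008333 K/W
R_total = 0.02024 K/W
Q = ΔT / R_total = 130 / 0.02024

Q ≈ 6420 W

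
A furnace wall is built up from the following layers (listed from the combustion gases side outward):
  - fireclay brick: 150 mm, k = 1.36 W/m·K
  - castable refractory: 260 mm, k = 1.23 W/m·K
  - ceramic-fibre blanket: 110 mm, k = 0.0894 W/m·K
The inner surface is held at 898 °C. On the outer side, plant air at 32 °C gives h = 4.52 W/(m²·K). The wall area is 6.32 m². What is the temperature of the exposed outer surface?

Treating each layer as a thermal resistance in series:
R_fireclay brick = L/(kA) = 0.15/(1.36×6.32) = 0.01745 K/W
R_castable refractory = L/(kA) = 0.26/(1.23×6.32) = 0.03345 K/W
R_ceramic-fibre blanket = L/(kA) = 0.11/(0.0894×6.32) = 0.1947 K/W
R_outer film = 1/(h_o·A) = 1/(4.52×6.32) = 0.03501 K/W
R_total = 0.2806 K/W;  Q = ΔT/R_total = 866/0.2806 = 3086 W
T_interface = T_inner − Q·ΣR(inner→interface) = 898 − 3090×0.2456

T ≈ 140 °C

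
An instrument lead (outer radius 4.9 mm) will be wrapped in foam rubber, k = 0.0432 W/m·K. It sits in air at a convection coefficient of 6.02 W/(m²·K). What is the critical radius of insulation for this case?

For a cylinder r_cr = k/h = 0.0432/6.02
r_cr = 7.18 mm; since the bare radius (4.9 mm) is below r_cr, adding a thin layer of insulation will *increase* heat loss.

r_cr ≈ 7.18 mm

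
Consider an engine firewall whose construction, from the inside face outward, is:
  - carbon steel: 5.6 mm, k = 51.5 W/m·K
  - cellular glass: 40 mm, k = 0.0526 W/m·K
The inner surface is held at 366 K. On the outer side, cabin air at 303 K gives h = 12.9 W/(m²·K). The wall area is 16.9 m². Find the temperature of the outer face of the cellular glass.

T ≈ 309 K

Thermal resistances in series:
R_carbon steel = L/(kA) = 0.0056/(51.5×16.9) = 6.434×10^-6 K/W
R_cellular glass = L/(kA) = 0.04/(0.0526×16.9) = 0.045 K/W
R_outer film = 1/(h_o·A) = 1/(12.9×16.9) = 0.004587 K/W
R_total = 0.04959 K/W;  Q = ΔT/R_total = 63/0.04959 = 1270 W
T_interface = T_inner − Q·ΣR(inner→interface) = 366 − 1270×0.045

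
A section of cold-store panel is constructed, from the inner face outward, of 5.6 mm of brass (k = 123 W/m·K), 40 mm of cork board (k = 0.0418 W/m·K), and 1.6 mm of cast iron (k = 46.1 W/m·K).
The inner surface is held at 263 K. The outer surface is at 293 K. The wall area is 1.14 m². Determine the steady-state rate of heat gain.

Q ≈ 35.7 W

Treating each layer as a thermal resistance in series:
R_brass = L/(kA) = 0.0056/(123×1.14) = 3.994×10^-5 K/W
R_cork board = L/(kA) = 0.04/(0.0418×1.14) = 0.8394 K/W
R_cast iron = L/(kA) = 0.0016/(46.1×1.14) = 3.044×10^-5 K/W
R_total = 0.8395 K/W
Q = ΔT / R_total = 30 / 0.8395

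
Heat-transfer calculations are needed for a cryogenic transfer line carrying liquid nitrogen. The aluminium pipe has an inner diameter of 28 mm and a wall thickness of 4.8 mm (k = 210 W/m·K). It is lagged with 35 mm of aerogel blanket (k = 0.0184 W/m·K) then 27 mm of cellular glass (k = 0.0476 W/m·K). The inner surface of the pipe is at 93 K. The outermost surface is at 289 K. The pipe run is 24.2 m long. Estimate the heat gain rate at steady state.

Q ≈ 454 W

Per-layer cylindrical resistances, series-summed:
R_aluminium pipe wall = ln(18.8/14)/(2π×210×24.2) = 9.232×10^-6 K/W
R_aerogel blanket = ln(53.8/18.8)/(2π×0.0184×24.2) = 0.3758 K/W
R_cellular glass = ln(80.8/53.8)/(2π×0.0476×24.2) = 0.05619 K/W
R_total = 0.432 K/W
Q = ΔT/R_total = 196/0.432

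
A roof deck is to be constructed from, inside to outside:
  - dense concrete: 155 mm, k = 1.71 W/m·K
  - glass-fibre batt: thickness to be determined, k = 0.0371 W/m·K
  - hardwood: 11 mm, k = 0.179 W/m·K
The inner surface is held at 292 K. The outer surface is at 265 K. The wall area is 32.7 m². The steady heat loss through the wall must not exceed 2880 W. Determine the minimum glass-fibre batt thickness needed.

Model the wall as resistances in series:
R_dense concrete = L/(kA) = 0.155/(1.71×32.7) = 0.002772 K/W
R_hardwood = L/(kA) = 0.011/(0.179×32.7) = 0.001879 K/W
Sum of the known resistances R_other = 0.004651 K/W
Required total resistance R_tot = ΔT/Q_allow = 27/2880 = 0.009375 K/W
R_glass-fibre batt = R_tot − R_other = 0.004724 K/W
L = R·k·A = 0.004724×0.0371×32.7

L ≈ 5.73 mm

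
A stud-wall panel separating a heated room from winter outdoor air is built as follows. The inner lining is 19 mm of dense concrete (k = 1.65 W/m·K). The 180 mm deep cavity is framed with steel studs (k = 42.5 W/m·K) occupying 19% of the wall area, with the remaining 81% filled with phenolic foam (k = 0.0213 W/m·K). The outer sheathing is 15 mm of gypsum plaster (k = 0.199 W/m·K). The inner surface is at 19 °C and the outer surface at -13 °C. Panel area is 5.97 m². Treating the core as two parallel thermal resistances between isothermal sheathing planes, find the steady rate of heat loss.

Q ≈ 1750 W

Sheathing layers in series; stud and cavity paths in parallel between them.
R_inner = 0.019/(1.65×5.97) = 0.001929 K/W
R_stud  = 0.18/(42.5×0.19×5.97) = 0.003734 K/W
R_cav   = 0.18/(0.0213×0.81×5.97) = 1.748 K/W
1/R_core = 1/R_stud + 1/R_cav → R_core = 0.003726 K/W
R_outer = 0.015/(0.199×5.97) = 0.01263 K/W
R_total = 0.01828 K/W
Q = ΔT/R_total = 32/0.01828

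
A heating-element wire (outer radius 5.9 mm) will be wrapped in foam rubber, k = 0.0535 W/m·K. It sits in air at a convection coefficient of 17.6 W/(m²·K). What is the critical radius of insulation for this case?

r_cr ≈ 3.04 mm

For a cylinder r_cr = k/h = 0.0535/17.6
r_cr = 3.04 mm; since the bare radius (5.9 mm) is above r_cr, any added insulation will reduce heat loss.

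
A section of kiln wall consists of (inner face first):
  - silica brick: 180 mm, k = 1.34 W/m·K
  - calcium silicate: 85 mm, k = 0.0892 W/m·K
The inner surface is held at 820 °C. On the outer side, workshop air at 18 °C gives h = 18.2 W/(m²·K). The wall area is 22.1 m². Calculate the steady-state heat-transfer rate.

Thermal resistances in series:
R_silica brick = L/(kA) = 0.18/(1.34×22.1) = 0.006078 K/W
R_calcium silicate = L/(kA) = 0.085/(0.0892×22.1) = 0.04312 K/W
R_outer film = 1/(h_o·A) = 1/(18.2×22.1) = 0.002486 K/W
R_total = 0.05168 K/W
Q = ΔT / R_total = 802 / 0.05168

Q ≈ 15500 W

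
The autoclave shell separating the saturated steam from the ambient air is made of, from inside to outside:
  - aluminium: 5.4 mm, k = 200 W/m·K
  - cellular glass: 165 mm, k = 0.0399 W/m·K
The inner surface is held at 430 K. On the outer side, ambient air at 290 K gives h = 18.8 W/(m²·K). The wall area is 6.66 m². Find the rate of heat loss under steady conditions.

Using the resistance-network approach (series):
R_aluminium = L/(kA) = 0.0054/(200×6.66) = 4.054×10^-6 K/W
R_cellular glass = L/(kA) = 0.165/(0.0399×6.66) = 0.6209 K/W
R_outer film = 1/(h_o·A) = 1/(18.8×6.66) = 0.007987 K/W
R_total = 0.6289 K/W
Q = ΔT / R_total = 140 / 0.6289

Q ≈ 223 W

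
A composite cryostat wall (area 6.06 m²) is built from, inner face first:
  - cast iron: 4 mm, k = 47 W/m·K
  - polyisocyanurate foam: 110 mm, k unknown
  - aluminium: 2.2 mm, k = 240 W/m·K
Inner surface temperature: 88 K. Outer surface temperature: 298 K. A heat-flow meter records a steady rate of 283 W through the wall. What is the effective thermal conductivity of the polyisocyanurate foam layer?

k ≈ 0.0245 W/(m·K)

Treating each layer as a thermal resistance in series:
R_cast iron = L/(kA) = 0.004/(47×6.06) = 1.404×10^-5 K/W
R_aluminium = L/(kA) = 0.0022/(240×6.06) = 1.513×10^-6 K/W
Sum of known resistances R_other = 1.556×10^-5 K/W
Total R = ΔT/Q = 210/283 = 0.742 K/W
R_polyisocyanurate foam = R_total − R_other = 0.742 K/W
k = L/(R·A) = 0.11/(0.742×6.06)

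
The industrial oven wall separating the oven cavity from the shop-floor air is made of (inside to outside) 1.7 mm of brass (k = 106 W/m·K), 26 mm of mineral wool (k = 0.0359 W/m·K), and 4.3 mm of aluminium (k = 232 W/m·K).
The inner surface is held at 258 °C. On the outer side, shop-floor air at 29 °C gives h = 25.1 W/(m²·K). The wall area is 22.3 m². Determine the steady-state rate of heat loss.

Q ≈ 6680 W

Treating each layer as a thermal resistance in series:
R_brass = L/(kA) = 0.0017/(106×22.3) = 7.192×10^-7 K/W
R_mineral wool = L/(kA) = 0.026/(0.0359×22.3) = 0.03248 K/W
R_aluminium = L/(kA) = 0.0043/(232×22.3) = 8.311×10^-7 K/W
R_outer film = 1/(h_o·A) = 1/(25.1×22.3) = 0.001787 K/W
R_total = 0.03426 K/W
Q = ΔT / R_total = 229 / 0.03426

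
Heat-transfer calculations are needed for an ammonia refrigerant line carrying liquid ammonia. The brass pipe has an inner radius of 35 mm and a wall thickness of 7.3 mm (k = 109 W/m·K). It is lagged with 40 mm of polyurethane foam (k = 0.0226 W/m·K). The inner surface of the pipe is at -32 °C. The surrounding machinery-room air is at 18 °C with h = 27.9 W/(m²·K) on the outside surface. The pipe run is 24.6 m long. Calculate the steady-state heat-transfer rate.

Q ≈ 259 W

For a radial system each layer contributes R = ln(r_out/r_in)/(2πkL); films add R = 1/(hA).
R_brass pipe wall = ln(42.3/35)/(2π×109×24.6) = 1.124×10^-5 K/W
R_polyurethane foam = ln(82.3/42.3)/(2π×0.0226×24.6) = 0.1905 K/W
R_outer film = 1/(h_o·2πr_oL) = 1/(27.9×2π×0.0823×24.6) = 0.002818 K/W
R_total = 0.1934 K/W
Q = ΔT/R_total = 50/0.1934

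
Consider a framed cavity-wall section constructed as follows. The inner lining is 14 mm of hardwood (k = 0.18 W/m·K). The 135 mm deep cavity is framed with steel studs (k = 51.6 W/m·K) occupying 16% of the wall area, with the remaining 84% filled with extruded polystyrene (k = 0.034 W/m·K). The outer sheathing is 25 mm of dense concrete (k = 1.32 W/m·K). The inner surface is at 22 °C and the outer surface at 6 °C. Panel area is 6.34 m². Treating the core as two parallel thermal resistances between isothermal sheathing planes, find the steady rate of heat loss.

Sheathing layers in series; stud and cavity paths in parallel between them.
R_inner = 0.014/(0.18×6.34) = 0.01227 K/W
R_stud  = 0.135/(51.6×0.16×6.34) = 0.002579 K/W
R_cav   = 0.135/(0.034×0.84×6.34) = 0.7456 K/W
1/R_core = 1/R_stud + 1/R_cav → R_core = 0.00257 K/W
R_outer = 0.025/(1.32×6.34) = 0.002987 K/W
R_total = 0.01783 K/W
Q = ΔT/R_total = 16/0.01783

Q ≈ 898 W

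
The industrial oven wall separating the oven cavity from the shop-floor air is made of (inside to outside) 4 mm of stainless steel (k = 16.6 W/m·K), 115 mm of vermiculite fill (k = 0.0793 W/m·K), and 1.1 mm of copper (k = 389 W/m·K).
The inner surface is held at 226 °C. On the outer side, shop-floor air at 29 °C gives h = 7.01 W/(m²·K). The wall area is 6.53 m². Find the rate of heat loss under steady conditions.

Treating each layer as a thermal resistance in series:
R_stainless steel = L/(kA) = 0.004/(16.6×6.53) = 3.69×10^-5 K/W
R_vermiculite fill = L/(kA) = 0.115/(0.0793×6.53) = 0.2221 K/W
R_copper = L/(kA) = 0.0011/(389×6.53) = 4.33×10^-7 K/W
R_outer film = 1/(h_o·A) = 1/(7.01×6.53) = 0.02185 K/W
R_total = 0.244 K/W
Q = ΔT / R_total = 197 / 0.244

Q ≈ 807 W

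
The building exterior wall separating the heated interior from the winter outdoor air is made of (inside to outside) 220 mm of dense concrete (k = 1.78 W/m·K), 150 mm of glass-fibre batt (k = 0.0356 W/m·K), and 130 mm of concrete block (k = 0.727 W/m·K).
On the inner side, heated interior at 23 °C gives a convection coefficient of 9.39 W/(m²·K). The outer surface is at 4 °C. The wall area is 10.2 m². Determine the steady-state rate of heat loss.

Q ≈ 41.9 W

Series thermal resistances:
R_inner film = 1/(h_i·A) = 1/(9.39×10.2) = 0.01044 K/W
R_dense concrete = L/(kA) = 0.22/(1.78×10.2) = 0.01212 K/W
R_glass-fibre batt = L/(kA) = 0.15/(0.0356×10.2) = 0.4131 K/W
R_concrete block = L/(kA) = 0.13/(0.727×10.2) = 0.01753 K/W
R_total = 0.4532 K/W
Q = ΔT / R_total = 19 / 0.4532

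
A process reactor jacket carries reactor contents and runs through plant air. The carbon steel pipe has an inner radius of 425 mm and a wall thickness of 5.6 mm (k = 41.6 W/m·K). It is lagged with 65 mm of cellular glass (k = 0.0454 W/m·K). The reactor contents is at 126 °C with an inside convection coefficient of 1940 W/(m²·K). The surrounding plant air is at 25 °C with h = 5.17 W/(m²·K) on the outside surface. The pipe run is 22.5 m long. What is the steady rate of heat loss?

Cylindrical conduction, so R = ln(r₂/r₁)/(2πkL) per layer, in series:
R_inner film = 1/(h_i·2πr₁L) = 1/(1940×2π×0.425×22.5) = 8.579×10^-6 K/W
R_carbon steel pipe wall = ln(430.6/425)/(2π×41.6×22.5) = 2.226×10^-6 K/W
R_cellular glass = ln(495.6/430.6)/(2π×0.0454×22.5) = 0.0219 K/W
R_outer film = 1/(h_o·2πr_oL) = 1/(5.17×2π×0.4956×22.5) = 0.002761 K/W
R_total = 0.02468 K/W
Q = ΔT/R_total = 101/0.02468

Q ≈ 4090 W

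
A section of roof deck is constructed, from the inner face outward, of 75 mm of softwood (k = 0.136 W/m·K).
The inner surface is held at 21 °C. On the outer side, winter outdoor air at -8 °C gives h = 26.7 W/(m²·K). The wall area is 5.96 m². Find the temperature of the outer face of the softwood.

Using the resistance-network approach (series):
R_softwood = L/(kA) = 0.075/(0.136×5.96) = 0.09253 K/W
R_outer film = 1/(h_o·A) = 1/(26.7×5.96) = 0.006284 K/W
R_total = 0.09881 K/W;  Q = ΔT/R_total = 29/0.09881 = 293.5 W
T_interface = T_inner − Q·ΣR(inner→interface) = 21 − 293×0.09253

T ≈ -6.16 °C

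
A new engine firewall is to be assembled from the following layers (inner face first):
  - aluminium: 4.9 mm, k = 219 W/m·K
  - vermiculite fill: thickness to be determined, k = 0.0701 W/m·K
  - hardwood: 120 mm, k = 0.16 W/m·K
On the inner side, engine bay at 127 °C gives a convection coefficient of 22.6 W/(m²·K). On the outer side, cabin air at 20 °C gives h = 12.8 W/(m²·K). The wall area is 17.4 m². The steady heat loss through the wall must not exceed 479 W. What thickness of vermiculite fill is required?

L ≈ 211 mm

Series thermal resistances:
R_inner film = 1/(h_i·A) = 1/(22.6×17.4) = 0.002543 K/W
R_aluminium = L/(kA) = 0.0049/(219×17.4) = 1.286×10^-6 K/W
R_hardwood = L/(kA) = 0.12/(0.16×17.4) = 0.0431 K/W
R_outer film = 1/(h_o·A) = 1/(12.8×17.4) = 0.00449 K/W
Sum of the known resistances R_other = 0.05014 K/W
Required total resistance R_tot = ΔT/Q_allow = 107/479 = 0.2234 K/W
R_vermiculite fill = R_tot − R_other = 0.1732 K/W
L = R·k·A = 0.1732×0.0701×17.4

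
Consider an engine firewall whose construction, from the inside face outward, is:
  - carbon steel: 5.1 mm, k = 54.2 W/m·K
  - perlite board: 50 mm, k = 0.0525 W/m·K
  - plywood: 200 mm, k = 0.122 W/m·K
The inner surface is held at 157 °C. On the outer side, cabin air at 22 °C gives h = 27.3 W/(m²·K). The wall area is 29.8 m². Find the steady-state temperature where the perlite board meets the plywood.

Series thermal resistances:
R_carbon steel = L/(kA) = 0.0051/(54.2×29.8) = 3.158×10^-6 K/W
R_perlite board = L/(kA) = 0.05/(0.0525×29.8) = 0.03196 K/W
R_plywood = L/(kA) = 0.2/(0.122×29.8) = 0.05501 K/W
R_outer film = 1/(h_o·A) = 1/(27.3×29.8) = 0.001229 K/W
R_total = 0.0882 K/W;  Q = ΔT/R_total = 135/0.0882 = 1531 W
T_interface = T_inner − Q·ΣR(inner→interface) = 157 − 1530×0.03196

T ≈ 108 °C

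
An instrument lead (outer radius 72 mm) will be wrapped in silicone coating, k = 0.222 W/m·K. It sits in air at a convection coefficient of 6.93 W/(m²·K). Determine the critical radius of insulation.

r_cr ≈ 32 mm

For a cylinder r_cr = k/h = 0.222/6.93
r_cr = 32 mm; since the bare radius (72 mm) is above r_cr, any added insulation will reduce heat loss.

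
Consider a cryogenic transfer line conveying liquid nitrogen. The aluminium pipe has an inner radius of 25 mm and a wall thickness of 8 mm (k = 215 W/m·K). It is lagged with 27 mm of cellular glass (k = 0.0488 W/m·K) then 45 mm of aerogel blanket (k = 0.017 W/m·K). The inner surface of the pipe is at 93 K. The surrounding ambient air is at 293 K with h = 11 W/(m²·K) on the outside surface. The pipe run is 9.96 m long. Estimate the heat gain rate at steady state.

For a radial system each layer contributes R = ln(r_out/r_in)/(2πkL); films add R = 1/(hA).
R_aluminium pipe wall = ln(33/25)/(2π×215×9.96) = 2.063×10^-5 K/W
R_cellular glass = ln(60/33)/(2π×0.0488×9.96) = 0.1958 K/W
R_aerogel blanket = ln(105/60)/(2π×0.017×9.96) = 0.526 K/W
R_outer film = 1/(h_o·2πr_oL) = 1/(11×2π×0.105×9.96) = 0.01383 K/W
R_total = 0.7356 K/W
Q = ΔT/R_total = 200/0.7356

Q ≈ 272 W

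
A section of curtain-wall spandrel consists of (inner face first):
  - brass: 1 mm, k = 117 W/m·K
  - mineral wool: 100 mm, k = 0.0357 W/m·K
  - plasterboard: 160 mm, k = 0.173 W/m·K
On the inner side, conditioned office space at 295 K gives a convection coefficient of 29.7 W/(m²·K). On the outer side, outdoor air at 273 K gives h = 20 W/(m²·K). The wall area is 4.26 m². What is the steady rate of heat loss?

Thermal resistances in series:
R_inner film = 1/(h_i·A) = 1/(29.7×4.26) = 0.007904 K/W
R_brass = L/(kA) = 0.001/(117×4.26) = 2.006×10^-6 K/W
R_mineral wool = L/(kA) = 0.1/(0.0357×4.26) = 0.6575 K/W
R_plasterboard = L/(kA) = 0.16/(0.173×4.26) = 0.2171 K/W
R_outer film = 1/(h_o·A) = 1/(20×4.26) = 0.01174 K/W
R_total = 0.8943 K/W
Q = ΔT / R_total = 22 / 0.8943

Q ≈ 24.6 W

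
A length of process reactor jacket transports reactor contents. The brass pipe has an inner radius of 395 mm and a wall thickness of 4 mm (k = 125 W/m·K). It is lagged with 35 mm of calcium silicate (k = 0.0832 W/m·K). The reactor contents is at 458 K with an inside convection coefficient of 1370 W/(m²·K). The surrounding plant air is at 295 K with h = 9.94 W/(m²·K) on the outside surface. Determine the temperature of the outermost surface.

For a radial system each layer contributes R = ln(r_out/r_in)/(2πkL); films add R = 1/(hA).
R_inner film = 1/(h_i·2πr₁L) = 1/(1370×2π×0.395×1) = 2.941×10^-4 K/W
R_brass pipe wall = ln(399/395)/(2π×125×1) = 1.283×10^-5 K/W
R_calcium silicate = ln(434/399)/(2π×0.0832×1) = 0.1608 K/W
R_outer film = 1/(h_o·2πr_oL) = 1/(9.94×2π×0.434×1) = 0.03689 K/W
R_total = 0.198 K/W
Q = ΔT/R_total = 163/0.198
Q = 823 W/m
T_interface = T_inner − Q·ΣR(inner→interface) = 458 − 823×0.1612

T ≈ 325 K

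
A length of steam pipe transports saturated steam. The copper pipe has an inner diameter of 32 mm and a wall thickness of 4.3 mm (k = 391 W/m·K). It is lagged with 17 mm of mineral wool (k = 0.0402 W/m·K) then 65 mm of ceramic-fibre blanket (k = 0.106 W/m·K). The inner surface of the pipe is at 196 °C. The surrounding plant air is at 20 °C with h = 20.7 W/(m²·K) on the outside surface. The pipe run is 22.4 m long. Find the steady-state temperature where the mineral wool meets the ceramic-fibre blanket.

T ≈ 90 °C

Cylindrical conduction, so R = ln(r₂/r₁)/(2πkL) per layer, in series:
R_copper pipe wall = ln(20.3/16)/(2π×391×22.4) = 4.325×10^-6 K/W
R_mineral wool = ln(37.3/20.3)/(2π×0.0402×22.4) = 0.1075 K/W
R_ceramic-fibre blanket = ln(102.3/37.3)/(2π×0.106×22.4) = 0.06763 K/W
R_outer film = 1/(h_o·2πr_oL) = 1/(20.7×2π×0.1023×22.4) = 0.003355 K/W
R_total = 0.1785 K/W
Q = ΔT/R_total = 176/0.1785
Q = 986 W
T_interface = T_inner − Q·ΣR(inner→interface) = 196 − 986×0.1075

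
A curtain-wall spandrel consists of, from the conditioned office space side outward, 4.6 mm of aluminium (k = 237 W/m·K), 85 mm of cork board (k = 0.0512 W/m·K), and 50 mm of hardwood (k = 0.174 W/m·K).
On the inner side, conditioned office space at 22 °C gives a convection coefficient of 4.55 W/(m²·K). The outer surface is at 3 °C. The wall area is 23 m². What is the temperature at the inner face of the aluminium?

Treating each layer as a thermal resistance in series:
R_inner film = 1/(h_i·A) = 1/(4.55×23) = 0.009556 K/W
R_aluminium = L/(kA) = 0.0046/(237×23) = 8.439×10^-7 K/W
R_cork board = L/(kA) = 0.085/(0.0512×23) = 0.07218 K/W
R_hardwood = L/(kA) = 0.05/(0.174×23) = 0.01249 K/W
R_total = 0.09423 K/W;  Q = ΔT/R_total = 19/0.09423 = 201.6 W
T_interface = T_inner − Q·ΣR(inner→interface) = 22 − 202×0.009556

T ≈ 20.1 °C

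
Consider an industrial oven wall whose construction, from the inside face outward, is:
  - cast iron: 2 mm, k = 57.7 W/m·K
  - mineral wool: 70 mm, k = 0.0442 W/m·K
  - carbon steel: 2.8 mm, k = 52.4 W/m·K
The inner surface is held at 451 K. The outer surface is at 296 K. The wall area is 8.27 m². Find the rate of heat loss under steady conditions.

Q ≈ 809 W

Using the resistance-network approach (series):
R_cast iron = L/(kA) = 0.002/(57.7×8.27) = 4.191×10^-6 K/W
R_mineral wool = L/(kA) = 0.07/(0.0442×8.27) = 0.1915 K/W
R_carbon steel = L/(kA) = 0.0028/(52.4×8.27) = 6.461×10^-6 K/W
R_total = 0.1915 K/W
Q = ΔT / R_total = 155 / 0.1915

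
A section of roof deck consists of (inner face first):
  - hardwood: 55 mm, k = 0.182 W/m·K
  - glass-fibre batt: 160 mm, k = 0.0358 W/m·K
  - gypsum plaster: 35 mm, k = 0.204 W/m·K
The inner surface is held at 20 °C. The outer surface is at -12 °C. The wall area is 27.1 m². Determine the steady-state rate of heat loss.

Q ≈ 175 W

Model the wall as resistances in series:
R_hardwood = L/(kA) = 0.055/(0.182×27.1) = 0.01115 K/W
R_glass-fibre batt = L/(kA) = 0.16/(0.0358×27.1) = 0.1649 K/W
R_gypsum plaster = L/(kA) = 0.035/(0.204×27.1) = 0.006331 K/W
R_total = 0.1824 K/W
Q = ΔT / R_total = 32 / 0.1824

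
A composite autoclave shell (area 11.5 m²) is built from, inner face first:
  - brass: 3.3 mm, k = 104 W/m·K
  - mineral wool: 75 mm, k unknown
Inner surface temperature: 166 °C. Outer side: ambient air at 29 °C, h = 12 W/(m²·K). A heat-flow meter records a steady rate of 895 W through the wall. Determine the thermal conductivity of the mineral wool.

Thermal resistances in series:
R_brass = L/(kA) = 0.0033/(104×11.5) = 2.759×10^-6 K/W
R_outer film = 1/(h_o·A) = 1/(12×11.5) = 0.007246 K/W
Sum of known resistances R_other = 0.007249 K/W
Total R = ΔT/Q = 137/895 = 0.1531 K/W
R_mineral wool = R_total − R_other = 0.1458 K/W
k = L/(R·A) = 0.075/(0.1458×11.5)

k ≈ 0.0447 W/(m·K)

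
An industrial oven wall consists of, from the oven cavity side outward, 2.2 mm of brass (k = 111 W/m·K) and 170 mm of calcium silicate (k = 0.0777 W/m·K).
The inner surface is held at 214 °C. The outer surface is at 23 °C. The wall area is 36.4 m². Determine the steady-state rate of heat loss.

Q ≈ 3180 W

Treating each layer as a thermal resistance in series:
R_brass = L/(kA) = 0.0022/(111×36.4) = 5.445×10^-7 K/W
R_calcium silicate = L/(kA) = 0.17/(0.0777×36.4) = 0.06011 K/W
R_total = 0.06011 K/W
Q = ΔT / R_total = 191 / 0.06011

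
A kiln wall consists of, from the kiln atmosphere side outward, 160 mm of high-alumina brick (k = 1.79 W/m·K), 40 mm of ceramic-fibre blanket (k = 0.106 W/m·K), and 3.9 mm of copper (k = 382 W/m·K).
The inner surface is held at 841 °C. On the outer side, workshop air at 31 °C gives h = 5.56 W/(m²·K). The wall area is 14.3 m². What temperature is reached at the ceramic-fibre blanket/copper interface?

Using the resistance-network approach (series):
R_high-alumina brick = L/(kA) = 0.16/(1.79×14.3) = 0.006251 K/W
R_ceramic-fibre blanket = L/(kA) = 0.04/(0.106×14.3) = 0.02639 K/W
R_copper = L/(kA) = 0.0039/(382×14.3) = 7.139×10^-7 K/W
R_outer film = 1/(h_o·A) = 1/(5.56×14.3) = 0.01258 K/W
R_total = 0.04522 K/W;  Q = ΔT/R_total = 810/0.04522 = 17910 W
T_interface = T_inner − Q·ΣR(inner→interface) = 841 − 17900×0.03264

T ≈ 256 °C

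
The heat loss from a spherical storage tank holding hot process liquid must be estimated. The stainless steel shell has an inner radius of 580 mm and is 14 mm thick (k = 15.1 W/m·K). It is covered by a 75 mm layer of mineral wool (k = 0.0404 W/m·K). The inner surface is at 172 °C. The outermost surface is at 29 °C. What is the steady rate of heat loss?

Q ≈ 384 W

Each spherical layer contributes R = (1/r_i − 1/r_o)/(4πk):
R_stainless steel shell = (1/0.58 − 1/0.594)/(4π×15.1) = 2.142×10^-4 K/W
R_mineral wool = (1/0.594 − 1/0.669)/(4π×0.0404) = 0.3718 K/W
R_total = 0.372 K/W
Q = ΔT/R_total = 143/0.372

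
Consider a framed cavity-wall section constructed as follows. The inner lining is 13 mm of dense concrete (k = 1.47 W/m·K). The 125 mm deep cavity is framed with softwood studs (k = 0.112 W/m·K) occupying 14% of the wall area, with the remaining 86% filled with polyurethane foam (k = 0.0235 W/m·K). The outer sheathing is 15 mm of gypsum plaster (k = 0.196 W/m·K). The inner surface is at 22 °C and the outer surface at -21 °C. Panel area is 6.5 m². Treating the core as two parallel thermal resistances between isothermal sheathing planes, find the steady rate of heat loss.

Q ≈ 78.3 W

Sheathing layers in series; stud and cavity paths in parallel between them.
R_inner = 0.013/(1.47×6.5) = 0.001361 K/W
R_stud  = 0.125/(0.112×0.14×6.5) = 1.226 K/W
R_cav   = 0.125/(0.0235×0.86×6.5) = 0.9515 K/W
1/R_core = 1/R_stud + 1/R_cav → R_core = 0.5358 K/W
R_outer = 0.015/(0.196×6.5) = 0.01177 K/W
R_total = 0.549 K/W
Q = ΔT/R_total = 43/0.549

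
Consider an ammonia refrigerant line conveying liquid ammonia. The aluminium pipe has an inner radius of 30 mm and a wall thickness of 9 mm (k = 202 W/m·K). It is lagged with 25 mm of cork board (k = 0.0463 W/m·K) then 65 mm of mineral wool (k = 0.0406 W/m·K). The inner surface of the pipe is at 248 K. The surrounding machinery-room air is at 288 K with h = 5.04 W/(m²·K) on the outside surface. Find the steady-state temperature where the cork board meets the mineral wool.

T ≈ 263 K

Per-layer cylindrical resistances, series-summed:
R_aluminium pipe wall = ln(39/30)/(2π×202×1) = 2.067×10^-4 K/W
R_cork board = ln(64/39)/(2π×0.0463×1) = 1.703 K/W
R_mineral wool = ln(129/64)/(2π×0.0406×1) = 2.748 K/W
R_outer film = 1/(h_o·2πr_oL) = 1/(5.04×2π×0.129×1) = 0.2448 K/W
R_total = 4.695 K/W
Q = ΔT/R_total = 40/4.695
Q = 8.52 W/m
T_interface = T_inner + Q·ΣR(inner→interface) = 248 + 8.52×1.703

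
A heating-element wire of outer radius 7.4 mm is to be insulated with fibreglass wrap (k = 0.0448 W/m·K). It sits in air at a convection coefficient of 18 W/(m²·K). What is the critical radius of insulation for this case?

For a cylinder r_cr = k/h = 0.0448/18
r_cr = 2.49 mm; since the bare radius (7.4 mm) is above r_cr, any added insulation will reduce heat loss.

r_cr ≈ 2.49 mm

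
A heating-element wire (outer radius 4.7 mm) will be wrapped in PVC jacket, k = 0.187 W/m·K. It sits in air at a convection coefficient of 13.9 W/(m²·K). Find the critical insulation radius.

r_cr ≈ 13.5 mm

For a cylinder r_cr = k/h = 0.187/13.9
r_cr = 13.5 mm; since the bare radius (4.7 mm) is below r_cr, adding a thin layer of insulation will *increase* heat loss.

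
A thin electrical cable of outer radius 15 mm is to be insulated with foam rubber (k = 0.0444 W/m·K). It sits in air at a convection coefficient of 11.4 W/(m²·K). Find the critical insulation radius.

For a cylinder r_cr = k/h = 0.0444/11.4
r_cr = 3.89 mm; since the bare radius (15 mm) is above r_cr, any added insulation will reduce heat loss.

r_cr ≈ 3.89 mm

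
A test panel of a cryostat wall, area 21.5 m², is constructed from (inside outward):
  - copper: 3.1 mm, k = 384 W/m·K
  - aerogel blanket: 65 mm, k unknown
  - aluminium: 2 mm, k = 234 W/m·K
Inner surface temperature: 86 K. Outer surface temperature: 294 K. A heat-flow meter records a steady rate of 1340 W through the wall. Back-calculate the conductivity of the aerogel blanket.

Model the wall as resistances in series:
R_copper = L/(kA) = 0.0031/(384×21.5) = 3.755×10^-7 K/W
R_aluminium = L/(kA) = 0.002/(234×21.5) = 3.975×10^-7 K/W
Sum of known resistances R_other = 7.73×10^-7 K/W
Total R = ΔT/Q = 208/1340 = 0.1552 K/W
R_aerogel blanket = R_total − R_other = 0.1552 K/W
k = L/(R·A) = 0.065/(0.1552×21.5)

k ≈ 0.0195 W/(m·K)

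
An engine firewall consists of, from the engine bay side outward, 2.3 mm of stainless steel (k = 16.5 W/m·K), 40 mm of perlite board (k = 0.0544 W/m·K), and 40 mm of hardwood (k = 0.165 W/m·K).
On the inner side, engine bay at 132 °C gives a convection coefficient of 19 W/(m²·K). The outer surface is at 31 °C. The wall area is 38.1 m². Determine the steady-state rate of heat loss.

Treating each layer as a thermal resistance in series:
R_inner film = 1/(h_i·A) = 1/(19×38.1) = 0.001381 K/W
R_stainless steel = L/(kA) = 0.0023/(16.5×38.1) = 3.659×10^-6 K/W
R_perlite board = L/(kA) = 0.04/(0.0544×38.1) = 0.0193 K/W
R_hardwood = L/(kA) = 0.04/(0.165×38.1) = 0.006363 K/W
R_total = 0.02705 K/W
Q = ΔT / R_total = 101 / 0.02705

Q ≈ 3730 W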